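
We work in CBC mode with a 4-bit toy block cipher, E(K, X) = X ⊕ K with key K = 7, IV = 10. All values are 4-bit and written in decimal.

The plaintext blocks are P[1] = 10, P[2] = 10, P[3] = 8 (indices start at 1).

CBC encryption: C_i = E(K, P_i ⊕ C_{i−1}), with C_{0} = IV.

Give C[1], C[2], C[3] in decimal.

C[1] = 7, C[2] = 10, C[3] = 5

C[1]: P[1] ⊕ 10 = 0; E(K, 0) = 7.
C[2]: P[2] ⊕ 7 = 13; E(K, 13) = 10.
C[3]: P[3] ⊕ 10 = 2; E(K, 2) = 5.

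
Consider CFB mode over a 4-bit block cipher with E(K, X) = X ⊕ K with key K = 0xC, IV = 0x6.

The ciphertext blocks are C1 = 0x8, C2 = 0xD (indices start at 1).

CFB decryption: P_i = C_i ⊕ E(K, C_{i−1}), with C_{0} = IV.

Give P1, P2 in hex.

P1: E(K, 0x6) = 0xA; 0x8 ⊕ 0xA = 0x2.
P2: E(K, 0x8) = 0x4; 0xD ⊕ 0x4 = 0x9.

P1 = 0x2, P2 = 0x9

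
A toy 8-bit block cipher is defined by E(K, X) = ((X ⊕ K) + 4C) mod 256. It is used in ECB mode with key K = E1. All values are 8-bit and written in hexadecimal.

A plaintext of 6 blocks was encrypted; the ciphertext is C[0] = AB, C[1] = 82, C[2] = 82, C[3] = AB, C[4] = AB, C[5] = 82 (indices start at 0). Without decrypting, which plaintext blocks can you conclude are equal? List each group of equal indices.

P[0] = P[3] = P[4]; P[1] = P[2] = P[5]

ECB encrypts each block independently with the same key, so equal ciphertext blocks imply equal plaintext blocks.
C[0] = C[3] = C[4] = AB, so P[0] = P[3] = P[4].
C[1] = C[2] = C[5] = 82, so P[1] = P[2] = P[5].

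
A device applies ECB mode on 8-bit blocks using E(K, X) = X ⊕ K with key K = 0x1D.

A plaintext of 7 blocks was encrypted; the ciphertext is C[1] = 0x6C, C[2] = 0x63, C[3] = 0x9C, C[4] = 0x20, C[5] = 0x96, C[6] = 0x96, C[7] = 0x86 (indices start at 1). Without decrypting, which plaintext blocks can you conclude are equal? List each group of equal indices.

ECB encrypts each block independently with the same key, so equal ciphertext blocks imply equal plaintext blocks.
C[5] = C[6] = 0x96, so P[5] = P[6].

P[5] = P[6]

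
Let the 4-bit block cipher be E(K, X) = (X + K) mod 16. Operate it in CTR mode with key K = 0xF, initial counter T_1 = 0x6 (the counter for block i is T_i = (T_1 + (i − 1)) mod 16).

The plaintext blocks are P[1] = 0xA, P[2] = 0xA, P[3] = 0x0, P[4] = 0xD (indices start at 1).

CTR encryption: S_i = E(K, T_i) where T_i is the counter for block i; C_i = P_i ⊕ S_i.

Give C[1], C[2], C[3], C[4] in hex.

C[1] = 0xF, C[2] = 0xC, C[3] = 0x7, C[4] = 0x5

C[1]: T = 0x6, S = E(K, T) = 0x5; 0xA ⊕ 0x5 = 0xF.
C[2]: T = 0x7, S = E(K, T) = 0x6; 0xA ⊕ 0x6 = 0xC.
C[3]: T = 0x8, S = E(K, T) = 0x7; 0x0 ⊕ 0x7 = 0x7.
C[4]: T = 0x9, S = E(K, T) = 0x8; 0xD ⊕ 0x8 = 0x5.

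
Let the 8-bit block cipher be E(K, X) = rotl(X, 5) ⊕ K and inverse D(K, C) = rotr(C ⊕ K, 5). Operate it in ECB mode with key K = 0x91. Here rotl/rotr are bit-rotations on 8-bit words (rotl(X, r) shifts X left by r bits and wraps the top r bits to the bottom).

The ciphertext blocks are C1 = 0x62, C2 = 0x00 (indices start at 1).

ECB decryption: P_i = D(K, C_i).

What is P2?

P2 = 0x8C

P2: D(K, 0x00) = 0x8C.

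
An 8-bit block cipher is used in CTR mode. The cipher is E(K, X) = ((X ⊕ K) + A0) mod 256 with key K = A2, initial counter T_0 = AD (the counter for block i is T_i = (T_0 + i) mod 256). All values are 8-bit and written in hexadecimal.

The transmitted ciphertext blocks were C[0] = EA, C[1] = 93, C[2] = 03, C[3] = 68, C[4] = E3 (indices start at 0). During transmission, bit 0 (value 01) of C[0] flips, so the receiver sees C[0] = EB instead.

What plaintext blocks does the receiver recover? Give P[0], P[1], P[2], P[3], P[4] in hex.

CTR decryption: S_i = E(K, T_i) where T_i is the counter for block i; P_i = C_i ⊕ S_i.
Only C[0] changed, to EB. In CTR, a change in C_i flips the same bit in P_i only; the keystream is unaffected. Decrypting the received ciphertext:
P[0]: T = AD, S = E(K, T) = AF; EB ⊕ AF = 44.
P[1]: T = AE, S = E(K, T) = AC; 93 ⊕ AC = 3F.
P[2]: T = AF, S = E(K, T) = AD; 03 ⊕ AD = AE.
P[3]: T = B0, S = E(K, T) = B2; 68 ⊕ B2 = DA.
P[4]: T = B1, S = E(K, T) = B3; E3 ⊕ B3 = 50.
Blocks that differ from the original plaintext: P[0].

P[0] = 44, P[1] = 3F, P[2] = AE, P[3] = DA, P[4] = 50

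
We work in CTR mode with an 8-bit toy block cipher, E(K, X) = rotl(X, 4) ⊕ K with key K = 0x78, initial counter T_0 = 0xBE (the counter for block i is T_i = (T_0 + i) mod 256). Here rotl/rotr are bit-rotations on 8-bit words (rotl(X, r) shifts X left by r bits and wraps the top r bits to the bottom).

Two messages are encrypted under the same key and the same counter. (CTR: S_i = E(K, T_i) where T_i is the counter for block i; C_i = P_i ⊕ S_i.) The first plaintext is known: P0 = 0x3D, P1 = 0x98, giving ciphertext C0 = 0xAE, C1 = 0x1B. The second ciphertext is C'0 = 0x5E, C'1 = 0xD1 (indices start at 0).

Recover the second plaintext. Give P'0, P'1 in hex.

In CTR with a reused counter, both messages share the same keystream S_i, so C_i ⊕ C'_i = P_i ⊕ P'_i and thus P'_i = P_i ⊕ C_i ⊕ C'_i.
P'0: 0x3D ⊕ 0xAE ⊕ 0x5E = 0xCD.
P'1: 0x98 ⊕ 0x1B ⊕ 0xD1 = 0x52.

P'0 = 0xCD, P'1 = 0x52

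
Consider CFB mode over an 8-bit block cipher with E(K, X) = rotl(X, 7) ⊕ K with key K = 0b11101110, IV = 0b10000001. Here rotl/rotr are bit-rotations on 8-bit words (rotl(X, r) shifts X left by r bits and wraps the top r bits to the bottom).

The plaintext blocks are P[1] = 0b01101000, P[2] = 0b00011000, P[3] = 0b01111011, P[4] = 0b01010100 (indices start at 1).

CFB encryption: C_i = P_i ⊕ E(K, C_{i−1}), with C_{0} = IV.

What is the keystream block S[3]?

C[1]: E(K, 0b10000001) = 0b00101110; 0b01101000 ⊕ 0b00101110 = 0b01000110.
C[2]: E(K, 0b01000110) = 0b11001101; 0b00011000 ⊕ 0b11001101 = 0b11010101.
C[3]: E(K, 0b11010101) = 0b00000100; 0b01111011 ⊕ 0b00000100 = 0b01111111.
So S[3] = 0b00000100.

0b00000100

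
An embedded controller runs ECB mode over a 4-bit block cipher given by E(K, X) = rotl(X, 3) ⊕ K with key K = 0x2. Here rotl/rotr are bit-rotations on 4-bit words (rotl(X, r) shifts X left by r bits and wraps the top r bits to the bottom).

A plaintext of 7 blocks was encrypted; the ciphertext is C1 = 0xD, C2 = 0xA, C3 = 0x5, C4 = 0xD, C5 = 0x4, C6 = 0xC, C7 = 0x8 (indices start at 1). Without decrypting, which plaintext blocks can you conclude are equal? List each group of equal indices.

P1 = P4

ECB encrypts each block independently with the same key, so equal ciphertext blocks imply equal plaintext blocks.
C1 = C4 = 0xD, so P1 = P4.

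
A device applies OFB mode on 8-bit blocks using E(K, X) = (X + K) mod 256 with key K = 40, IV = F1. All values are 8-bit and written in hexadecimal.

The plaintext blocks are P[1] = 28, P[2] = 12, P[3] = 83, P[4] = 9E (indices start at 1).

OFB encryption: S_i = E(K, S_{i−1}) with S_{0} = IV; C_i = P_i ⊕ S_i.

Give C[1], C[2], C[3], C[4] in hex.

C[1]: S = E(K, F1) = 31; 28 ⊕ 31 = 19.
C[2]: S = E(K, 31) = 71; 12 ⊕ 71 = 63.
C[3]: S = E(K, 71) = B1; 83 ⊕ B1 = 32.
C[4]: S = E(K, B1) = F1; 9E ⊕ F1 = 6F.

C[1] = 19, C[2] = 63, C[3] = 32, C[4] = 6F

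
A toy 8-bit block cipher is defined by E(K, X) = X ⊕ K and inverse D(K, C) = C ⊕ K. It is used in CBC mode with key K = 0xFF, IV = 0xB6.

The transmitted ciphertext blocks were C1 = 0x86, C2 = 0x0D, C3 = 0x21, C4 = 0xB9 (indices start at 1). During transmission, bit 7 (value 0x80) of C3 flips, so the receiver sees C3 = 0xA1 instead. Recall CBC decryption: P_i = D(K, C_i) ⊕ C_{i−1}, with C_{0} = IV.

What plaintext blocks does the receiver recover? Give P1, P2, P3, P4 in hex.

P1 = 0xCF, P2 = 0x74, P3 = 0x53, P4 = 0xE7

Only C3 changed, to 0xA1. In CBC, a change in C_i garbles P_i and flips the same bit in P_{i+1}. Decrypting the received ciphertext:
P1: D(K, 0x86) = 0x79; 0x79 ⊕ 0xB6 = 0xCF.
P2: D(K, 0x0D) = 0xF2; 0xF2 ⊕ 0x86 = 0x74.
P3: D(K, 0xA1) = 0x5E; 0x5E ⊕ 0x0D = 0x53.
P4: D(K, 0xB9) = 0x46; 0x46 ⊕ 0xA1 = 0xE7.
Blocks that differ from the original plaintext: P3, P4.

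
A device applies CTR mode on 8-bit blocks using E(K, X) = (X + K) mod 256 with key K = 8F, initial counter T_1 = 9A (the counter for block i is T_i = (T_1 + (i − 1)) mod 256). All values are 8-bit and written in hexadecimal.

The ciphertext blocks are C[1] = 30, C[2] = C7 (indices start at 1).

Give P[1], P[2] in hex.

CTR decryption: S_i = E(K, T_i) where T_i is the counter for block i; P_i = C_i ⊕ S_i.
P[1]: T = 9A, S = E(K, T) = 29; 30 ⊕ 29 = 19.
P[2]: T = 9B, S = E(K, T) = 2A; C7 ⊕ 2A = ED.

P[1] = 19, P[2] = ED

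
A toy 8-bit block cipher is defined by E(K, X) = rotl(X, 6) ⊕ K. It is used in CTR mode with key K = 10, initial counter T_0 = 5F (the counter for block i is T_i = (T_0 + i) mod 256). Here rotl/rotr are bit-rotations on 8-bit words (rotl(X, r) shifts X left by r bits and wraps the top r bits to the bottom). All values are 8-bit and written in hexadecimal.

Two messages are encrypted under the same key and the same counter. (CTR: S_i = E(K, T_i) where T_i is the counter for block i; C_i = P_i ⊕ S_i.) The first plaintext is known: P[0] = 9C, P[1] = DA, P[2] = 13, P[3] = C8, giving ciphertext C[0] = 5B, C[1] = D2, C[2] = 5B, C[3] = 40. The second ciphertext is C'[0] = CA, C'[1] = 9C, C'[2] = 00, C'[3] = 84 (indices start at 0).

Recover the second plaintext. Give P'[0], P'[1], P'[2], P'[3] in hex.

P'[0] = 0D, P'[1] = 94, P'[2] = 48, P'[3] = 0C

In CTR with a reused counter, both messages share the same keystream S_i, so C_i ⊕ C'_i = P_i ⊕ P'_i and thus P'_i = P_i ⊕ C_i ⊕ C'_i.
P'[0]: 9C ⊕ 5B ⊕ CA = 0D.
P'[1]: DA ⊕ D2 ⊕ 9C = 94.
P'[2]: 13 ⊕ 5B ⊕ 00 = 48.
P'[3]: C8 ⊕ 40 ⊕ 84 = 0C.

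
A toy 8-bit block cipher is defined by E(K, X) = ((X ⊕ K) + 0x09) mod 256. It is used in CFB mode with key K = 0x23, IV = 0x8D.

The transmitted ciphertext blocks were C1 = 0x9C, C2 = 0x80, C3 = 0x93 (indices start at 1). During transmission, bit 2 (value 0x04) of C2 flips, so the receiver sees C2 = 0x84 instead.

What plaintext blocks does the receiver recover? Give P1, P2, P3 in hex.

P1 = 0x2B, P2 = 0x4C, P3 = 0x23

CFB decryption: P_i = C_i ⊕ E(K, C_{i−1}), with C_{0} = IV.
Only C2 changed, to 0x84. In CFB, a change in C_i flips the same bit in P_i and garbles P_{i+1}. Decrypting the received ciphertext:
P1: E(K, 0x8D) = 0xB7; 0x9C ⊕ 0xB7 = 0x2B.
P2: E(K, 0x9C) = 0xC8; 0x84 ⊕ 0xC8 = 0x4C.
P3: E(K, 0x84) = 0xB0; 0x93 ⊕ 0xB0 = 0x23.
Blocks that differ from the original plaintext: P2, P3.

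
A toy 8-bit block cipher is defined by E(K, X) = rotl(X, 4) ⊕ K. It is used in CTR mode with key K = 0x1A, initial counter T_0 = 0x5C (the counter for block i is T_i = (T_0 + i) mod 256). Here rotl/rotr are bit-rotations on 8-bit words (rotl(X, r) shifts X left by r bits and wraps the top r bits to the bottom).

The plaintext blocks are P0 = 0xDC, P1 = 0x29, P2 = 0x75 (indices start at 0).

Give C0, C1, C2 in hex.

C0 = 0x03, C1 = 0xE6, C2 = 0x8A

CTR encryption: S_i = E(K, T_i) where T_i is the counter for block i; C_i = P_i ⊕ S_i.
C0: T = 0x5C, S = E(K, T) = 0xDF; 0xDC ⊕ 0xDF = 0x03.
C1: T = 0x5D, S = E(K, T) = 0xCF; 0x29 ⊕ 0xCF = 0xE6.
C2: T = 0x5E, S = E(K, T) = 0xFF; 0x75 ⊕ 0xFF = 0x8A.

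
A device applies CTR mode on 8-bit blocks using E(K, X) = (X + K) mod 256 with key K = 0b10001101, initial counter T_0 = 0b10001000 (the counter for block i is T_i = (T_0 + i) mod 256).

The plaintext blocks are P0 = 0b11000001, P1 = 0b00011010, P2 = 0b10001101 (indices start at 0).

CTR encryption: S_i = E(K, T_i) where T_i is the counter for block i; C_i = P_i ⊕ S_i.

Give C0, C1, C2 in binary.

C0 = 0b11010100, C1 = 0b00001100, C2 = 0b10011010

C0: T = 0b10001000, S = E(K, T) = 0b00010101; 0b11000001 ⊕ 0b00010101 = 0b11010100.
C1: T = 0b10001001, S = E(K, T) = 0b00010110; 0b00011010 ⊕ 0b00010110 = 0b00001100.
C2: T = 0b10001010, S = E(K, T) = 0b00010111; 0b10001101 ⊕ 0b00010111 = 0b10011010.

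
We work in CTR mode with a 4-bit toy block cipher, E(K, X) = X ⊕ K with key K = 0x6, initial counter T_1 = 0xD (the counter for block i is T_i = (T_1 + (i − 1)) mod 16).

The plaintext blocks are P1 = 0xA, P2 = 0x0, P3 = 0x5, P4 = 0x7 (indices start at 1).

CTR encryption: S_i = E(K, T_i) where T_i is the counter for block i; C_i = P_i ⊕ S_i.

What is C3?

C1: T = 0xD, S = E(K, T) = 0xB; 0xA ⊕ 0xB = 0x1.
C2: T = 0xE, S = E(K, T) = 0x8; 0x0 ⊕ 0x8 = 0x8.
C3: T = 0xF, S = E(K, T) = 0x9; 0x5 ⊕ 0x9 = 0xC.

C3 = 0xC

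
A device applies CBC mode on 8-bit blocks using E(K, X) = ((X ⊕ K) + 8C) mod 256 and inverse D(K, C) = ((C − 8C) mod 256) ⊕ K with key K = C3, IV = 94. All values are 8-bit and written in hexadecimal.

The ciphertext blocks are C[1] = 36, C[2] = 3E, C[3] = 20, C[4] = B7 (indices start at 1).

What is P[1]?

P[1] = FD

CBC decryption: P_i = D(K, C_i) ⊕ C_{i−1}, with C_{0} = IV.
P[1]: D(K, 36) = 69; 69 ⊕ 94 = FD.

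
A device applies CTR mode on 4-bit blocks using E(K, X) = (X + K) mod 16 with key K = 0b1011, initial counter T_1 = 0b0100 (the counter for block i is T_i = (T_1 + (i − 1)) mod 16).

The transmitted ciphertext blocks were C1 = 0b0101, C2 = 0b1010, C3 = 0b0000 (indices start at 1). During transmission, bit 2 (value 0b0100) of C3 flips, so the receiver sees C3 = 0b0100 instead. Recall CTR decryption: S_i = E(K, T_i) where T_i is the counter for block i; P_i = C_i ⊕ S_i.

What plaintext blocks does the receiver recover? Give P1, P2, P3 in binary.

Only C3 changed, to 0b0100. In CTR, a change in C_i flips the same bit in P_i only; the keystream is unaffected. Decrypting the received ciphertext:
P1: T = 0b0100, S = E(K, T) = 0b1111; 0b0101 ⊕ 0b1111 = 0b1010.
P2: T = 0b0101, S = E(K, T) = 0b0000; 0b1010 ⊕ 0b0000 = 0b1010.
P3: T = 0b0110, S = E(K, T) = 0b0001; 0b0100 ⊕ 0b0001 = 0b0101.
Blocks that differ from the original plaintext: P3.

P1 = 0b1010, P2 = 0b1010, P3 = 0b0101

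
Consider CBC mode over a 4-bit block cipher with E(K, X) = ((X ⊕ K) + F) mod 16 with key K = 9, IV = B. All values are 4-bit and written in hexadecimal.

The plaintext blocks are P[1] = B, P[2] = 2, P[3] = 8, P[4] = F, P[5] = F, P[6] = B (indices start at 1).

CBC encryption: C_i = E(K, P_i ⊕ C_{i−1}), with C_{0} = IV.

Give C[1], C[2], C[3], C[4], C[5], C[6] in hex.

C[1]: P[1] ⊕ B = 0; E(K, 0) = 8.
C[2]: P[2] ⊕ 8 = A; E(K, A) = 2.
C[3]: P[3] ⊕ 2 = A; E(K, A) = 2.
C[4]: P[4] ⊕ 2 = D; E(K, D) = 3.
C[5]: P[5] ⊕ 3 = C; E(K, C) = 4.
C[6]: P[6] ⊕ 4 = F; E(K, F) = 5.

C[1] = 8, C[2] = 2, C[3] = 2, C[4] = 3, C[5] = 4, C[6] = 5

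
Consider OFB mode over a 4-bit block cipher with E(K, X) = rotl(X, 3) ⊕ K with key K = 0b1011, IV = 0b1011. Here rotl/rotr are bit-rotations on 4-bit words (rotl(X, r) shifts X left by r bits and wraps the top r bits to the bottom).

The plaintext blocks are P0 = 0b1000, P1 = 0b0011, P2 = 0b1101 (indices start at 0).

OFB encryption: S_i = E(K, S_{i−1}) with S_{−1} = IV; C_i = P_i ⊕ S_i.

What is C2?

C2 = 0b0010

C0: S = E(K, 0b1011) = 0b0110; 0b1000 ⊕ 0b0110 = 0b1110.
C1: S = E(K, 0b0110) = 0b1000; 0b0011 ⊕ 0b1000 = 0b1011.
C2: S = E(K, 0b1000) = 0b1111; 0b1101 ⊕ 0b1111 = 0b0010.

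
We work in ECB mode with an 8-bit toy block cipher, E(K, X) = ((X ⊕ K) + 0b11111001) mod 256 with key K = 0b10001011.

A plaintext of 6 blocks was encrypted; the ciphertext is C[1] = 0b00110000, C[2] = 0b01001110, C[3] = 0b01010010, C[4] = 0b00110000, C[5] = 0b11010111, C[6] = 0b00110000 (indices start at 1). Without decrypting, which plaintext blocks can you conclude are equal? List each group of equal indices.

P[1] = P[4] = P[6]

ECB encrypts each block independently with the same key, so equal ciphertext blocks imply equal plaintext blocks.
C[1] = C[4] = C[6] = 0b00110000, so P[1] = P[4] = P[6].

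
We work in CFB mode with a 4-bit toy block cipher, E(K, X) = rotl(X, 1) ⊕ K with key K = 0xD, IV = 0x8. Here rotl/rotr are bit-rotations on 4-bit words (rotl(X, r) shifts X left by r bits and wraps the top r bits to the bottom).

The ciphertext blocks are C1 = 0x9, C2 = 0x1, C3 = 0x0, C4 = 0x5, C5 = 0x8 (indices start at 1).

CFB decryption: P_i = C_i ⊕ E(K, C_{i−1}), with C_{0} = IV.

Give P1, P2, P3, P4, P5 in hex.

P1: E(K, 0x8) = 0xC; 0x9 ⊕ 0xC = 0x5.
P2: E(K, 0x9) = 0xE; 0x1 ⊕ 0xE = 0xF.
P3: E(K, 0x1) = 0xF; 0x0 ⊕ 0xF = 0xF.
P4: E(K, 0x0) = 0xD; 0x5 ⊕ 0xD = 0x8.
P5: E(K, 0x5) = 0x7; 0x8 ⊕ 0x7 = 0xF.

P1 = 0x5, P2 = 0xF, P3 = 0xF, P4 = 0x8, P5 = 0xF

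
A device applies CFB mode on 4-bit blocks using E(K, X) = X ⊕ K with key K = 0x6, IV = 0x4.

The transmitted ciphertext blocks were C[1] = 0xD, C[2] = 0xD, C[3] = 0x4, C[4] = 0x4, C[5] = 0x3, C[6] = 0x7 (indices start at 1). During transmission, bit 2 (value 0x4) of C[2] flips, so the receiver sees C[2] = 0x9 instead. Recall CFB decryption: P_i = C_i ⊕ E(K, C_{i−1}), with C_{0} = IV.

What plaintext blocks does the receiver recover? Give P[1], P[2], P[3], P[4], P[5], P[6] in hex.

Only C[2] changed, to 0x9. In CFB, a change in C_i flips the same bit in P_i and garbles P_{i+1}. Decrypting the received ciphertext:
P[1]: E(K, 0x4) = 0x2; 0xD ⊕ 0x2 = 0xF.
P[2]: E(K, 0xD) = 0xB; 0x9 ⊕ 0xB = 0x2.
P[3]: E(K, 0x9) = 0xF; 0x4 ⊕ 0xF = 0xB.
P[4]: E(K, 0x4) = 0x2; 0x4 ⊕ 0x2 = 0x6.
P[5]: E(K, 0x4) = 0x2; 0x3 ⊕ 0x2 = 0x1.
P[6]: E(K, 0x3) = 0x5; 0x7 ⊕ 0x5 = 0x2.
Blocks that differ from the original plaintext: P[2], P[3].

P[1] = 0xF, P[2] = 0x2, P[3] = 0xB, P[4] = 0x6, P[5] = 0x1, P[6] = 0x2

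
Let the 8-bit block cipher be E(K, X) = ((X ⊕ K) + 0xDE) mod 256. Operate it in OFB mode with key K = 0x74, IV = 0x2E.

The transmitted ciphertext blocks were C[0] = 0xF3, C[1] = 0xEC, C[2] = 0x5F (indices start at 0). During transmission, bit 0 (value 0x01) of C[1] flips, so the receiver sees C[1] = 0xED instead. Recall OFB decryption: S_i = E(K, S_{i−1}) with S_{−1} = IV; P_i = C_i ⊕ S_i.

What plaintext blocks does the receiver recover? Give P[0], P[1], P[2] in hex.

Only C[1] changed, to 0xED. In OFB, a change in C_i flips the same bit in P_i only; the keystream is unaffected. Decrypting the received ciphertext:
P[0]: S = E(K, 0x2E) = 0x38; 0xF3 ⊕ 0x38 = 0xCB.
P[1]: S = E(K, 0x38) = 0x2A; 0xED ⊕ 0x2A = 0xC7.
P[2]: S = E(K, 0x2A) = 0x3C; 0x5F ⊕ 0x3C = 0x63.
Blocks that differ from the original plaintext: P[1].

P[0] = 0xCB, P[1] = 0xC7, P[2] = 0x63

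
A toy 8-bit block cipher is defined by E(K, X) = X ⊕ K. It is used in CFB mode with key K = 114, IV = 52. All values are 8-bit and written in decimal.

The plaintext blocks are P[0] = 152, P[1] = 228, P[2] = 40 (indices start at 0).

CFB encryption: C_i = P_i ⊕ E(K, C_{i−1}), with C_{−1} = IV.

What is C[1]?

C[1] = 72

C[0]: E(K, 52) = 70; 152 ⊕ 70 = 222.
C[1]: E(K, 222) = 172; 228 ⊕ 172 = 72.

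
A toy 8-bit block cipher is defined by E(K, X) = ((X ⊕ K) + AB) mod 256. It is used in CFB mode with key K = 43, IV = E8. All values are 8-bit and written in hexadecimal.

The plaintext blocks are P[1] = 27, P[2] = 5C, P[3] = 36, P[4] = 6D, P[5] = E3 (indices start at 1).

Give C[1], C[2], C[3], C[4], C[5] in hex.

C[1] = 71, C[2] = 81, C[3] = 5B, C[4] = AE, C[5] = 7B

CFB encryption: C_i = P_i ⊕ E(K, C_{i−1}), with C_{0} = IV.
C[1]: E(K, E8) = 56; 27 ⊕ 56 = 71.
C[2]: E(K, 71) = DD; 5C ⊕ DD = 81.
C[3]: E(K, 81) = 6D; 36 ⊕ 6D = 5B.
C[4]: E(K, 5B) = C3; 6D ⊕ C3 = AE.
C[5]: E(K, AE) = 98; E3 ⊕ 98 = 7B.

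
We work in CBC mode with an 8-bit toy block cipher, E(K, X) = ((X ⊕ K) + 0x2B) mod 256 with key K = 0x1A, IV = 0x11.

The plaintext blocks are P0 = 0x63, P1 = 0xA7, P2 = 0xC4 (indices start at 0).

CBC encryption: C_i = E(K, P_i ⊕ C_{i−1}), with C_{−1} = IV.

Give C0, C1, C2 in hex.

C0: P0 ⊕ 0x11 = 0x72; E(K, 0x72) = 0x93.
C1: P1 ⊕ 0x93 = 0x34; E(K, 0x34) = 0x59.
C2: P2 ⊕ 0x59 = 0x9D; E(K, 0x9D) = 0xB2.

C0 = 0x93, C1 = 0x59, C2 = 0xB2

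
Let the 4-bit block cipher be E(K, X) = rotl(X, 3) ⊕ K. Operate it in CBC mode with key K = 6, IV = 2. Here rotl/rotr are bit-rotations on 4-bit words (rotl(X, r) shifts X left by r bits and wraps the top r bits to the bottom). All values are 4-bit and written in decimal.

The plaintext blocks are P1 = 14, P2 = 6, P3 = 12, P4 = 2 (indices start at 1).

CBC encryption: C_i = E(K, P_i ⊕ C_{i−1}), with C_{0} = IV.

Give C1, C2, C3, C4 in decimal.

C1: P1 ⊕ 2 = 12; E(K, 12) = 0.
C2: P2 ⊕ 0 = 6; E(K, 6) = 5.
C3: P3 ⊕ 5 = 9; E(K, 9) = 10.
C4: P4 ⊕ 10 = 8; E(K, 8) = 2.

C1 = 0, C2 = 5, C3 = 10, C4 = 2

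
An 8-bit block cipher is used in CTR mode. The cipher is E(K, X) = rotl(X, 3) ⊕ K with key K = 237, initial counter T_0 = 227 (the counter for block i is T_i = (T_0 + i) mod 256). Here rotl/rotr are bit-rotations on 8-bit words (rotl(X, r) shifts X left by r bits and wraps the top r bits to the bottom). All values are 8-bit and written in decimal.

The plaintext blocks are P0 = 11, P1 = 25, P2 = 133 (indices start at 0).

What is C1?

C1 = 211

CTR encryption: S_i = E(K, T_i) where T_i is the counter for block i; C_i = P_i ⊕ S_i.
C0: T = 227, S = E(K, T) = 242; 11 ⊕ 242 = 249.
C1: T = 228, S = E(K, T) = 202; 25 ⊕ 202 = 211.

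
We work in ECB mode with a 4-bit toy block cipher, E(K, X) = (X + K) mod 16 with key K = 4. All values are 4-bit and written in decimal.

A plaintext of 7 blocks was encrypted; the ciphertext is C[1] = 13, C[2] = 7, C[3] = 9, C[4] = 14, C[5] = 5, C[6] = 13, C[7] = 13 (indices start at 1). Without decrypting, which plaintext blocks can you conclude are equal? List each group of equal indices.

ECB encrypts each block independently with the same key, so equal ciphertext blocks imply equal plaintext blocks.
C[1] = C[6] = C[7] = 13, so P[1] = P[6] = P[7].

P[1] = P[6] = P[7]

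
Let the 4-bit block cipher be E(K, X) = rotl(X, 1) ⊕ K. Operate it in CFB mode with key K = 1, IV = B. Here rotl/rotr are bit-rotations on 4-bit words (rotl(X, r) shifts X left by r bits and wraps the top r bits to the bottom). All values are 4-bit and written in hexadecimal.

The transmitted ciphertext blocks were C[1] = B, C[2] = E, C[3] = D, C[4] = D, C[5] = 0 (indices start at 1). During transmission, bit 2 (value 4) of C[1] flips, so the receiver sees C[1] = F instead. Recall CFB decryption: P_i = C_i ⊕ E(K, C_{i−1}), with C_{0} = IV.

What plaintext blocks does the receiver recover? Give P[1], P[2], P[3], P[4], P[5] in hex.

P[1] = 9, P[2] = 0, P[3] = 1, P[4] = 7, P[5] = A

Only C[1] changed, to F. In CFB, a change in C_i flips the same bit in P_i and garbles P_{i+1}. Decrypting the received ciphertext:
P[1]: E(K, B) = 6; F ⊕ 6 = 9.
P[2]: E(K, F) = E; E ⊕ E = 0.
P[3]: E(K, E) = C; D ⊕ C = 1.
P[4]: E(K, D) = A; D ⊕ A = 7.
P[5]: E(K, D) = A; 0 ⊕ A = A.
Blocks that differ from the original plaintext: P[1], P[2].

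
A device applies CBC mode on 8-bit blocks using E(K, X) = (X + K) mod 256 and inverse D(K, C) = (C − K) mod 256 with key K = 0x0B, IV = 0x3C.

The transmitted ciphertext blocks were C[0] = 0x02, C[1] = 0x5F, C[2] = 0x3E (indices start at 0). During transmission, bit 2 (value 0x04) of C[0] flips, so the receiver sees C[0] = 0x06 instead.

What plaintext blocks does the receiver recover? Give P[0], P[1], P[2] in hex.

P[0] = 0xC7, P[1] = 0x52, P[2] = 0x6C

CBC decryption: P_i = D(K, C_i) ⊕ C_{i−1}, with C_{−1} = IV.
Only C[0] changed, to 0x06. In CBC, a change in C_i garbles P_i and flips the same bit in P_{i+1}. Decrypting the received ciphertext:
P[0]: D(K, 0x06) = 0xFB; 0xFB ⊕ 0x3C = 0xC7.
P[1]: D(K, 0x5F) = 0x54; 0x54 ⊕ 0x06 = 0x52.
P[2]: D(K, 0x3E) = 0x33; 0x33 ⊕ 0x5F = 0x6C.
Blocks that differ from the original plaintext: P[0], P[1].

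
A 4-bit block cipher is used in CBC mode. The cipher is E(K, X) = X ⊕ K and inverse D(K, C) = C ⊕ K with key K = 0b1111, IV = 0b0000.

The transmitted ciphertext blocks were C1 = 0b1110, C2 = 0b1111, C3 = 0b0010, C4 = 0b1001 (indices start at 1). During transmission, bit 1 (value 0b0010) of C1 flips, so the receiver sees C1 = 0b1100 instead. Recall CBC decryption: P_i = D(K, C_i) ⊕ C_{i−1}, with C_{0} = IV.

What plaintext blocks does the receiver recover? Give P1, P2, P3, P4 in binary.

Only C1 changed, to 0b1100. In CBC, a change in C_i garbles P_i and flips the same bit in P_{i+1}. Decrypting the received ciphertext:
P1: D(K, 0b1100) = 0b0011; 0b0011 ⊕ 0b0000 = 0b0011.
P2: D(K, 0b1111) = 0b0000; 0b0000 ⊕ 0b1100 = 0b1100.
P3: D(K, 0b0010) = 0b1101; 0b1101 ⊕ 0b1111 = 0b0010.
P4: D(K, 0b1001) = 0b0110; 0b0110 ⊕ 0b0010 = 0b0100.
Blocks that differ from the original plaintext: P1, P2.

P1 = 0b0011, P2 = 0b1100, P3 = 0b0010, P4 = 0b0100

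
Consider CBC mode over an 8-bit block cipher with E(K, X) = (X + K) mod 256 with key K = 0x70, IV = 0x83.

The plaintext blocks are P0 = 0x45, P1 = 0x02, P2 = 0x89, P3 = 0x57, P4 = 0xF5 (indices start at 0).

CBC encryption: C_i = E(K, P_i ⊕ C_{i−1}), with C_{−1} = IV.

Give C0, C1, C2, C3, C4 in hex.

C0: P0 ⊕ 0x83 = 0xC6; E(K, 0xC6) = 0x36.
C1: P1 ⊕ 0x36 = 0x34; E(K, 0x34) = 0xA4.
C2: P2 ⊕ 0xA4 = 0x2D; E(K, 0x2D) = 0x9D.
C3: P3 ⊕ 0x9D = 0xCA; E(K, 0xCA) = 0x3A.
C4: P4 ⊕ 0x3A = 0xCF; E(K, 0xCF) = 0x3F.

C0 = 0x36, C1 = 0xA4, C2 = 0x9D, C3 = 0x3A, C4 = 0x3F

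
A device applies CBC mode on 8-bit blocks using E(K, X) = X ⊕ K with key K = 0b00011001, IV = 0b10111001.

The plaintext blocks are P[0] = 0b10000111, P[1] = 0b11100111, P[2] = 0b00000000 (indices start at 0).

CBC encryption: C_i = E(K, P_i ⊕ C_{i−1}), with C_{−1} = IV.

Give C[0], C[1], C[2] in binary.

C[0]: P[0] ⊕ 0b10111001 = 0b00111110; E(K, 0b00111110) = 0b00100111.
C[1]: P[1] ⊕ 0b00100111 = 0b11000000; E(K, 0b11000000) = 0b11011001.
C[2]: P[2] ⊕ 0b11011001 = 0b11011001; E(K, 0b11011001) = 0b11000000.

C[0] = 0b00100111, C[1] = 0b11011001, C[2] = 0b11000000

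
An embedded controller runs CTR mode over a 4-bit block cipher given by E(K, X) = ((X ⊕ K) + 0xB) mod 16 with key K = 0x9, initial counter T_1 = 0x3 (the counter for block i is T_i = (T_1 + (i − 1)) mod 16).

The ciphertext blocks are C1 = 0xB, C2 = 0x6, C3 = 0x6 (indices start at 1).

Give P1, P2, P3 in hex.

CTR decryption: S_i = E(K, T_i) where T_i is the counter for block i; P_i = C_i ⊕ S_i.
P1: T = 0x3, S = E(K, T) = 0x5; 0xB ⊕ 0x5 = 0xE.
P2: T = 0x4, S = E(K, T) = 0x8; 0x6 ⊕ 0x8 = 0xE.
P3: T = 0x5, S = E(K, T) = 0x7; 0x6 ⊕ 0x7 = 0x1.

P1 = 0xE, P2 = 0xE, P3 = 0x1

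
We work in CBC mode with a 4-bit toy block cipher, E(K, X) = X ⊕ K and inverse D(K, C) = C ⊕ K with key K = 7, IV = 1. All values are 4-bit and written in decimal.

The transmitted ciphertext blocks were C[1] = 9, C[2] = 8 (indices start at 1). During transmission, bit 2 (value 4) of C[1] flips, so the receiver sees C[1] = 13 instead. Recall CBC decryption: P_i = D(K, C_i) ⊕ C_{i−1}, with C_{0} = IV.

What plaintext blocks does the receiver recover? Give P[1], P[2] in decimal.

Only C[1] changed, to 13. In CBC, a change in C_i garbles P_i and flips the same bit in P_{i+1}. Decrypting the received ciphertext:
P[1]: D(K, 13) = 10; 10 ⊕ 1 = 11.
P[2]: D(K, 8) = 15; 15 ⊕ 13 = 2.
Blocks that differ from the original plaintext: P[1], P[2].

P[1] = 11, P[2] = 2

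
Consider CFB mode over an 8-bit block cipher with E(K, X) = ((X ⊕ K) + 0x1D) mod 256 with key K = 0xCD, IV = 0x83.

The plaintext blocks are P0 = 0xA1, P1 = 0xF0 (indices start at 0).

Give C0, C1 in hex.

C0 = 0xCA, C1 = 0xD4

CFB encryption: C_i = P_i ⊕ E(K, C_{i−1}), with C_{−1} = IV.
C0: E(K, 0x83) = 0x6B; 0xA1 ⊕ 0x6B = 0xCA.
C1: E(K, 0xCA) = 0x24; 0xF0 ⊕ 0x24 = 0xD4.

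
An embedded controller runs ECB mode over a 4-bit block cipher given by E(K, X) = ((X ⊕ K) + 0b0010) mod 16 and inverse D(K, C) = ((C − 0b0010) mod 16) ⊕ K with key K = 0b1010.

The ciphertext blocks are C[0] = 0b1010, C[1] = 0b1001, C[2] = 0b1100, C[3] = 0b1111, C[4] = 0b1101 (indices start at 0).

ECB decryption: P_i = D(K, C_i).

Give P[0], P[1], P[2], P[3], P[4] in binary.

P[0]: D(K, 0b1010) = 0b0010.
P[1]: D(K, 0b1001) = 0b1101.
P[2]: D(K, 0b1100) = 0b0000.
P[3]: D(K, 0b1111) = 0b0111.
P[4]: D(K, 0b1101) = 0b0001.

P[0] = 0b0010, P[1] = 0b1101, P[2] = 0b0000, P[3] = 0b0111, P[4] = 0b0001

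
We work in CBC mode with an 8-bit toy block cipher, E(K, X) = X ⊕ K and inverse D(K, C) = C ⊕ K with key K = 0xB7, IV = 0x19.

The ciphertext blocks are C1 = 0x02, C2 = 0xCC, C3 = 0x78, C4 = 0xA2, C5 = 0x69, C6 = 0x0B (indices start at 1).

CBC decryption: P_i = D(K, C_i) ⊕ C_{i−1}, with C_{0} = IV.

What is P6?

P6: D(K, 0x0B) = 0xBC; 0xBC ⊕ 0x69 = 0xD5.

P6 = 0xD5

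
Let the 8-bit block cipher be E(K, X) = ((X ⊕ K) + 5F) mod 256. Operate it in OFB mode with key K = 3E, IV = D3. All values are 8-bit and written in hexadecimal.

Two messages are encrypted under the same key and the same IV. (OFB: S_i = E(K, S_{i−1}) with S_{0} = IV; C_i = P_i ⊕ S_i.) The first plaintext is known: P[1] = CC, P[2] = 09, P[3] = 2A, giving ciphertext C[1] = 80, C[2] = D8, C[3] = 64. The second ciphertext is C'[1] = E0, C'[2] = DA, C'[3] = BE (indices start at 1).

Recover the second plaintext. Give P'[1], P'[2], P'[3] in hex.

In OFB with a reused IV, both messages share the same keystream S_i, so C_i ⊕ C'_i = P_i ⊕ P'_i and thus P'_i = P_i ⊕ C_i ⊕ C'_i.
P'[1]: CC ⊕ 80 ⊕ E0 = AC.
P'[2]: 09 ⊕ D8 ⊕ DA = 0B.
P'[3]: 2A ⊕ 64 ⊕ BE = F0.

P'[1] = AC, P'[2] = 0B, P'[3] = F0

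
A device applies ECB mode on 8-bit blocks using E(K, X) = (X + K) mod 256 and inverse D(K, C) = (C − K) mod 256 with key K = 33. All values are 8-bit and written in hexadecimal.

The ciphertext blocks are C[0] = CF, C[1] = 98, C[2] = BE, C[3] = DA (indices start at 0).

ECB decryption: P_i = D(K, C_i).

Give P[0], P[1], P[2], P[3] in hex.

P[0]: D(K, CF) = 9C.
P[1]: D(K, 98) = 65.
P[2]: D(K, BE) = 8B.
P[3]: D(K, DA) = A7.

P[0] = 9C, P[1] = 65, P[2] = 8B, P[3] = A7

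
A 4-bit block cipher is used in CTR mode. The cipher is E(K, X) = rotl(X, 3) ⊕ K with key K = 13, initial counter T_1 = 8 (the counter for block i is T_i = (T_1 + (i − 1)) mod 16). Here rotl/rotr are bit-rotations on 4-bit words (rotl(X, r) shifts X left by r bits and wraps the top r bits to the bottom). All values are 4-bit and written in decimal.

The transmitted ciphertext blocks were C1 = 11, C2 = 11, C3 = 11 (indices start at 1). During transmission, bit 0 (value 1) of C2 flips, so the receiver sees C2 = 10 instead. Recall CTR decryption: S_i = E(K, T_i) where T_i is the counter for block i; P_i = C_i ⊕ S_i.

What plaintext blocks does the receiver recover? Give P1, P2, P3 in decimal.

Only C2 changed, to 10. In CTR, a change in C_i flips the same bit in P_i only; the keystream is unaffected. Decrypting the received ciphertext:
P1: T = 8, S = E(K, T) = 9; 11 ⊕ 9 = 2.
P2: T = 9, S = E(K, T) = 1; 10 ⊕ 1 = 11.
P3: T = 10, S = E(K, T) = 8; 11 ⊕ 8 = 3.
Blocks that differ from the original plaintext: P2.

P1 = 2, P2 = 11, P3 = 3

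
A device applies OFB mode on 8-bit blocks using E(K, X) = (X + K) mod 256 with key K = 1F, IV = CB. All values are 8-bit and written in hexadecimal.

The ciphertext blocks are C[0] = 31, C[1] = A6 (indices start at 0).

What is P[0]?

OFB decryption: S_i = E(K, S_{i−1}) with S_{−1} = IV; P_i = C_i ⊕ S_i.
P[0]: S = E(K, CB) = EA; 31 ⊕ EA = DB.

P[0] = DB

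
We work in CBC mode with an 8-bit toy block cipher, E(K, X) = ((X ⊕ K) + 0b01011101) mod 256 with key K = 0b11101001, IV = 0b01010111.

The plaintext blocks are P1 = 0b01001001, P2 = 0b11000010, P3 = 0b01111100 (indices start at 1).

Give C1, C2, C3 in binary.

C1 = 0b01010100, C2 = 0b11011100, C3 = 0b10100110

CBC encryption: C_i = E(K, P_i ⊕ C_{i−1}), with C_{0} = IV.
C1: P1 ⊕ 0b01010111 = 0b00011110; E(K, 0b00011110) = 0b01010100.
C2: P2 ⊕ 0b01010100 = 0b10010110; E(K, 0b10010110) = 0b11011100.
C3: P3 ⊕ 0b11011100 = 0b10100000; E(K, 0b10100000) = 0b10100110.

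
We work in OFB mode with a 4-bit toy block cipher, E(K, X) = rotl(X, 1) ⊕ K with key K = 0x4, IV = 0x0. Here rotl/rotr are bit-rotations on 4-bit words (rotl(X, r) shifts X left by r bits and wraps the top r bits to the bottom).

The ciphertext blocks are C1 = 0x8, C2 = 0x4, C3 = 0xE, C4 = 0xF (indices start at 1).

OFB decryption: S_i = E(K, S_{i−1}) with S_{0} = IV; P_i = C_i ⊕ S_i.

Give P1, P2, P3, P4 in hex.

P1 = 0xC, P2 = 0x8, P3 = 0x3, P4 = 0x0

P1: S = E(K, 0x0) = 0x4; 0x8 ⊕ 0x4 = 0xC.
P2: S = E(K, 0x4) = 0xC; 0x4 ⊕ 0xC = 0x8.
P3: S = E(K, 0xC) = 0xD; 0xE ⊕ 0xD = 0x3.
P4: S = E(K, 0xD) = 0xF; 0xF ⊕ 0xF = 0x0.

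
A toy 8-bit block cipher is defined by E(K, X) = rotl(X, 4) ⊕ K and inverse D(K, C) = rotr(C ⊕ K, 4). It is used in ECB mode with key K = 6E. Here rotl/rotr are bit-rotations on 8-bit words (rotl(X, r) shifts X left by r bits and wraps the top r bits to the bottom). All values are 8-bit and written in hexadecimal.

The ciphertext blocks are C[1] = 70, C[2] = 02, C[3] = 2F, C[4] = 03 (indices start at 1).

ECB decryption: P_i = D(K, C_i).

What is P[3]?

P[3]: D(K, 2F) = 14.

P[3] = 14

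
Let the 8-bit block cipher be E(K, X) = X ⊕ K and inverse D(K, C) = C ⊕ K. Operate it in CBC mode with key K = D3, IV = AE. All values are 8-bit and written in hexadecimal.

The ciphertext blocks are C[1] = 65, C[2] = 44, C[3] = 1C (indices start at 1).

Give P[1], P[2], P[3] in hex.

P[1] = 18, P[2] = F2, P[3] = 8B

CBC decryption: P_i = D(K, C_i) ⊕ C_{i−1}, with C_{0} = IV.
P[1]: D(K, 65) = B6; B6 ⊕ AE = 18.
P[2]: D(K, 44) = 97; 97 ⊕ 65 = F2.
P[3]: D(K, 1C) = CF; CF ⊕ 44 = 8B.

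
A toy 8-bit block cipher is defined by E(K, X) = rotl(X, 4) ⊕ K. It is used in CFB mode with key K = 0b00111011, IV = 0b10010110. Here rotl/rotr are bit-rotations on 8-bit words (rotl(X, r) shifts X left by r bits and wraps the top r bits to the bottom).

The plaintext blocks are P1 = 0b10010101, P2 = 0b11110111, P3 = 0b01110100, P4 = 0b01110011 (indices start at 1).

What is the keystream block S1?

CFB encryption: C_i = P_i ⊕ E(K, C_{i−1}), with C_{0} = IV.
C1: E(K, 0b10010110) = 0b01010010; 0b10010101 ⊕ 0b01010010 = 0b11000111.
So S1 = 0b01010010.

0b01010010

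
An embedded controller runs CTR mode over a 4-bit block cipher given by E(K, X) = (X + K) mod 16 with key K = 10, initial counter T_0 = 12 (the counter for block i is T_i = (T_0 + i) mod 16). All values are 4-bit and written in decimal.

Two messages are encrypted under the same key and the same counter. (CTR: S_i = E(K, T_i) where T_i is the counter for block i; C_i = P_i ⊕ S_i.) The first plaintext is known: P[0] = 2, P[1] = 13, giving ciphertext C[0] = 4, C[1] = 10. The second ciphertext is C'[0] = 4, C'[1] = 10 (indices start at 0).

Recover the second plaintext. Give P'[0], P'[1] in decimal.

In CTR with a reused counter, both messages share the same keystream S_i, so C_i ⊕ C'_i = P_i ⊕ P'_i and thus P'_i = P_i ⊕ C_i ⊕ C'_i.
P'[0]: 2 ⊕ 4 ⊕ 4 = 2.
P'[1]: 13 ⊕ 10 ⊕ 10 = 13.

P'[0] = 2, P'[1] = 13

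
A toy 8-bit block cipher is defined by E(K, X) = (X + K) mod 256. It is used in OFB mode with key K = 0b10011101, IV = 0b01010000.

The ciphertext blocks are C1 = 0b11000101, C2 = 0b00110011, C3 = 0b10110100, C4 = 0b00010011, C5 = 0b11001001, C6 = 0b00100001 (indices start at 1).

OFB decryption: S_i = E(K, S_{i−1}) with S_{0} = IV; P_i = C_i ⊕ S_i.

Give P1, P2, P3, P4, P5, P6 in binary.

P1 = 0b00101000, P2 = 0b10111001, P3 = 0b10010011, P4 = 0b11010111, P5 = 0b10101000, P6 = 0b11011111

P1: S = E(K, 0b01010000) = 0b11101101; 0b11000101 ⊕ 0b11101101 = 0b00101000.
P2: S = E(K, 0b11101101) = 0b10001010; 0b00110011 ⊕ 0b10001010 = 0b10111001.
P3: S = E(K, 0b10001010) = 0b00100111; 0b10110100 ⊕ 0b00100111 = 0b10010011.
P4: S = E(K, 0b00100111) = 0b11000100; 0b00010011 ⊕ 0b11000100 = 0b11010111.
P5: S = E(K, 0b11000100) = 0b01100001; 0b11001001 ⊕ 0b01100001 = 0b10101000.
P6: S = E(K, 0b01100001) = 0b11111110; 0b00100001 ⊕ 0b11111110 = 0b11011111.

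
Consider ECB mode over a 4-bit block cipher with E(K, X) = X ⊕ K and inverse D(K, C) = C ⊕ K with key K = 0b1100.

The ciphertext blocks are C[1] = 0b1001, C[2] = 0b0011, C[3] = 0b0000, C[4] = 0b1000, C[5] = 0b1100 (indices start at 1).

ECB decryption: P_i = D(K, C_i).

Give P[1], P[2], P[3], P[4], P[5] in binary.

P[1] = 0b0101, P[2] = 0b1111, P[3] = 0b1100, P[4] = 0b0100, P[5] = 0b0000

P[1]: D(K, 0b1001) = 0b0101.
P[2]: D(K, 0b0011) = 0b1111.
P[3]: D(K, 0b0000) = 0b1100.
P[4]: D(K, 0b1000) = 0b0100.
P[5]: D(K, 0b1100) = 0b0000.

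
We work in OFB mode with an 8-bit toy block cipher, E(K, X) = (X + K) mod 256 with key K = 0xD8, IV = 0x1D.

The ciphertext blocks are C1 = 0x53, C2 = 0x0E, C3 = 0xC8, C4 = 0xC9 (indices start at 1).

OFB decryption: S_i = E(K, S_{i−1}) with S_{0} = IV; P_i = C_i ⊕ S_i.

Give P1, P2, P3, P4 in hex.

P1: S = E(K, 0x1D) = 0xF5; 0x53 ⊕ 0xF5 = 0xA6.
P2: S = E(K, 0xF5) = 0xCD; 0x0E ⊕ 0xCD = 0xC3.
P3: S = E(K, 0xCD) = 0xA5; 0xC8 ⊕ 0xA5 = 0x6D.
P4: S = E(K, 0xA5) = 0x7D; 0xC9 ⊕ 0x7D = 0xB4.

P1 = 0xA6, P2 = 0xC3, P3 = 0x6D, P4 = 0xB4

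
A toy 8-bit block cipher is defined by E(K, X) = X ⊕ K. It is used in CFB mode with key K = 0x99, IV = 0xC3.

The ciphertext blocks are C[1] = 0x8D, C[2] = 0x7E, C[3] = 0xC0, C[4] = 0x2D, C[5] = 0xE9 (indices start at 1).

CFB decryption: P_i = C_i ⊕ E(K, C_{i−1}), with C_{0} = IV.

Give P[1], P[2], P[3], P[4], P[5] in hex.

P[1] = 0xD7, P[2] = 0x6A, P[3] = 0x27, P[4] = 0x74, P[5] = 0x5D

P[1]: E(K, 0xC3) = 0x5A; 0x8D ⊕ 0x5A = 0xD7.
P[2]: E(K, 0x8D) = 0x14; 0x7E ⊕ 0x14 = 0x6A.
P[3]: E(K, 0x7E) = 0xE7; 0xC0 ⊕ 0xE7 = 0x27.
P[4]: E(K, 0xC0) = 0x59; 0x2D ⊕ 0x59 = 0x74.
P[5]: E(K, 0x2D) = 0xB4; 0xE9 ⊕ 0xB4 = 0x5D.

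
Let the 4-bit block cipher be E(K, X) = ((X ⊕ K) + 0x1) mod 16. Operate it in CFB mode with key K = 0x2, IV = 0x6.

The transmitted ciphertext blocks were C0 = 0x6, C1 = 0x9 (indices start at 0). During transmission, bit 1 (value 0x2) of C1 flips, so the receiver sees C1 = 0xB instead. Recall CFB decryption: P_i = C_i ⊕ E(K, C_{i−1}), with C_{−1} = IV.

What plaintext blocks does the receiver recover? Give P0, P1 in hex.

Only C1 changed, to 0xB. In CFB, a change in C_i flips the same bit in P_i and garbles P_{i+1}. Decrypting the received ciphertext:
P0: E(K, 0x6) = 0x5; 0x6 ⊕ 0x5 = 0x3.
P1: E(K, 0x6) = 0x5; 0xB ⊕ 0x5 = 0xE.
Blocks that differ from the original plaintext: P1.

P0 = 0x3, P1 = 0xE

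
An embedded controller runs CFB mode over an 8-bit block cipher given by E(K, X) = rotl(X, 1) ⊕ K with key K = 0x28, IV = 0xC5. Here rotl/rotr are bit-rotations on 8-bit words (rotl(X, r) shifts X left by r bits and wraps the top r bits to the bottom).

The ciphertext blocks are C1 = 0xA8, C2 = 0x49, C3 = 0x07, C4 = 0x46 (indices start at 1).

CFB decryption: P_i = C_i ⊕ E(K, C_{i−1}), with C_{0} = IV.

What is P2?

P2 = 0x30

P2: E(K, 0xA8) = 0x79; 0x49 ⊕ 0x79 = 0x30.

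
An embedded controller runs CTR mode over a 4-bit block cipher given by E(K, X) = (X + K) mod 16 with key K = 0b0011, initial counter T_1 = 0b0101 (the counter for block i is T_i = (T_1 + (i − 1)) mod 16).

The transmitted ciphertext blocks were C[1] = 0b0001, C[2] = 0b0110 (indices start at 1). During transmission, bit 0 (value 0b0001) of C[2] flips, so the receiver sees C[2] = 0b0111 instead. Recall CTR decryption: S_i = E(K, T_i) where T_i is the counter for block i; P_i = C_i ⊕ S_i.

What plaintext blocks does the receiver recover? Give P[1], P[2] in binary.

Only C[2] changed, to 0b0111. In CTR, a change in C_i flips the same bit in P_i only; the keystream is unaffected. Decrypting the received ciphertext:
P[1]: T = 0b0101, S = E(K, T) = 0b1000; 0b0001 ⊕ 0b1000 = 0b1001.
P[2]: T = 0b0110, S = E(K, T) = 0b1001; 0b0111 ⊕ 0b1001 = 0b1110.
Blocks that differ from the original plaintext: P[2].

P[1] = 0b1001, P[2] = 0b1110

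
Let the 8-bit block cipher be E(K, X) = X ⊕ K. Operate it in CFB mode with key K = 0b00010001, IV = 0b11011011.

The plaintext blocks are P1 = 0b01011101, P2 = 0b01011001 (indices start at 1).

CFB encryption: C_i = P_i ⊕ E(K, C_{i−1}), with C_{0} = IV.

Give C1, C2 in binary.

C1: E(K, 0b11011011) = 0b11001010; 0b01011101 ⊕ 0b11001010 = 0b10010111.
C2: E(K, 0b10010111) = 0b10000110; 0b01011001 ⊕ 0b10000110 = 0b11011111.

C1 = 0b10010111, C2 = 0b11011111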